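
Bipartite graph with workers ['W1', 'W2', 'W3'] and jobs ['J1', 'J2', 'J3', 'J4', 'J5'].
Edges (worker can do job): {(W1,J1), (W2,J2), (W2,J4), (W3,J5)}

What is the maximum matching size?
Maximum matching size = 3

Maximum matching: {(W1,J1), (W2,J2), (W3,J5)}
Size: 3

This assigns 3 workers to 3 distinct jobs.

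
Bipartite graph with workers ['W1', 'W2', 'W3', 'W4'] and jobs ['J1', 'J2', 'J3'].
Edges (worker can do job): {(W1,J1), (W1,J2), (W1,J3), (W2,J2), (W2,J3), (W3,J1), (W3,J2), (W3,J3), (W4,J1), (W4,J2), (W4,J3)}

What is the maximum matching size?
Maximum matching size = 3

Maximum matching: {(W1,J2), (W3,J3), (W4,J1)}
Size: 3

This assigns 3 workers to 3 distinct jobs.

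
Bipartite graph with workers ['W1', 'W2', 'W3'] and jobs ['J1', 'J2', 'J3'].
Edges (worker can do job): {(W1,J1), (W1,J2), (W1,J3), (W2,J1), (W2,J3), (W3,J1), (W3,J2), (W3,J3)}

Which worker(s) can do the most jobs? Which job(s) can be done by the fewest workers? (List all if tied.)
Most versatile: W1, W3 (3 jobs); Least covered: J2 (2 workers)

Worker degrees (jobs they can do): W1:3, W2:2, W3:3
Job degrees (workers who can do it): J1:3, J2:2, J3:3

Maximum worker degree is 3, achieved by: W1, W3
Minimum job degree is 2, achieved by: J2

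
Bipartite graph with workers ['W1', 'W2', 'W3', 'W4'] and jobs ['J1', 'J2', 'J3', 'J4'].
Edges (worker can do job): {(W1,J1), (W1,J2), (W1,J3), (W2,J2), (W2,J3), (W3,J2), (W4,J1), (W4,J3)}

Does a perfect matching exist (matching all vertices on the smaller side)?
No, maximum matching has size 3 < 4

Maximum matching has size 3, need 4 for perfect matching.
Unmatched workers: ['W2']
Unmatched jobs: ['J4']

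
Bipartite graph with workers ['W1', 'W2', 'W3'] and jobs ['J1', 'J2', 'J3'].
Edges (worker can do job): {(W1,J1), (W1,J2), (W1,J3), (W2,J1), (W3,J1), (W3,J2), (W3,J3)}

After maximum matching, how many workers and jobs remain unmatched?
Unmatched: 0 workers, 0 jobs

Maximum matching size: 3
Workers: 3 total, 3 matched, 0 unmatched
Jobs: 3 total, 3 matched, 0 unmatched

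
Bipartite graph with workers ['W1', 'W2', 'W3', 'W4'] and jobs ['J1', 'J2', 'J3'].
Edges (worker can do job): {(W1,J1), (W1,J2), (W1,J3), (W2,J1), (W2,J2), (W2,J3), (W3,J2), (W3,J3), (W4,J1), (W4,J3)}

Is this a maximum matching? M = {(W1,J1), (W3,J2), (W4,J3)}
Yes, size 3 is maximum

Proposed matching has size 3.
Maximum matching size for this graph: 3.

This is a maximum matching.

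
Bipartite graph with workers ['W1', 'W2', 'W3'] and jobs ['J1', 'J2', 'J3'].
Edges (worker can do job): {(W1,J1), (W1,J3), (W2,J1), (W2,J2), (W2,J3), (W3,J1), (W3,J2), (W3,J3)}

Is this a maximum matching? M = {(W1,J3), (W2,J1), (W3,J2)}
Yes, size 3 is maximum

Proposed matching has size 3.
Maximum matching size for this graph: 3.

This is a maximum matching.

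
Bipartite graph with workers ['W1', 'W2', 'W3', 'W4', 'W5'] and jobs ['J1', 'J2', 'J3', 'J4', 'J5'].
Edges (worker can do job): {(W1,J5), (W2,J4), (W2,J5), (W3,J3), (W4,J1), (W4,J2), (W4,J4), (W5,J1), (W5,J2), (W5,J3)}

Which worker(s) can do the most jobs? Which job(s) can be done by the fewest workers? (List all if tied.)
Most versatile: W4, W5 (3 jobs); Least covered: J1, J2, J3, J4, J5 (2 workers)

Worker degrees (jobs they can do): W1:1, W2:2, W3:1, W4:3, W5:3
Job degrees (workers who can do it): J1:2, J2:2, J3:2, J4:2, J5:2

Maximum worker degree is 3, achieved by: W4, W5
Minimum job degree is 2, achieved by: J1, J2, J3, J4, J5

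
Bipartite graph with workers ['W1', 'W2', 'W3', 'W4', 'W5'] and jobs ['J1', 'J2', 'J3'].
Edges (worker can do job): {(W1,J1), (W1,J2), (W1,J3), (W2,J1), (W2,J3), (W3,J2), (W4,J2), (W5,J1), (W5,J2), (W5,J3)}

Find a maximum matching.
Matching: {(W1,J3), (W3,J2), (W5,J1)}

Maximum matching (size 3):
  W1 → J3
  W3 → J2
  W5 → J1

Each worker is assigned to at most one job, and each job to at most one worker.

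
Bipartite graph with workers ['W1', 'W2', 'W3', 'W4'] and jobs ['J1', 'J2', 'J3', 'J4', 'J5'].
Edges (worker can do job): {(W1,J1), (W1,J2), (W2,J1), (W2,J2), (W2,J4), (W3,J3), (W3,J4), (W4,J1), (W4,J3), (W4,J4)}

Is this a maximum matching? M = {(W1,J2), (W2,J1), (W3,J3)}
No, size 3 is not maximum

Proposed matching has size 3.
Maximum matching size for this graph: 4.

This is NOT maximum - can be improved to size 4.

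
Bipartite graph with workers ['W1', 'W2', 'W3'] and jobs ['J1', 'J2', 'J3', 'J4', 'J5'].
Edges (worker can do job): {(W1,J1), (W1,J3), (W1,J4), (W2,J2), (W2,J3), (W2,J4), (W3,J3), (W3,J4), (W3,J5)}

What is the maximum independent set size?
Maximum independent set = 5

By König's theorem:
- Min vertex cover = Max matching = 3
- Max independent set = Total vertices - Min vertex cover
- Max independent set = 8 - 3 = 5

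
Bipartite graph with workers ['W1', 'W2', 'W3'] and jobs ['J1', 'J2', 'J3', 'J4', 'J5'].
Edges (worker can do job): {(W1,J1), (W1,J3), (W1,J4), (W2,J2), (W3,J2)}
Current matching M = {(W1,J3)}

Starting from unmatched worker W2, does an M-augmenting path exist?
Yes: W2 → J2

An M-augmenting path alternates non-matching / matching edges, starting and ending at unmatched vertices.
Path: W2 → J2
(J2 is unmatched in M, so the path is augmenting.)
Flipping edges along this path would increase |M| from 1 to 2.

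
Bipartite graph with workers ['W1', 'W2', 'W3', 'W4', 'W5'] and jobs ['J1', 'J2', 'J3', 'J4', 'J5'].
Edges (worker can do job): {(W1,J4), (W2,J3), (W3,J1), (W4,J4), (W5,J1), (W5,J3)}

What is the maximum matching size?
Maximum matching size = 3

Maximum matching: {(W3,J1), (W4,J4), (W5,J3)}
Size: 3

This assigns 3 workers to 3 distinct jobs.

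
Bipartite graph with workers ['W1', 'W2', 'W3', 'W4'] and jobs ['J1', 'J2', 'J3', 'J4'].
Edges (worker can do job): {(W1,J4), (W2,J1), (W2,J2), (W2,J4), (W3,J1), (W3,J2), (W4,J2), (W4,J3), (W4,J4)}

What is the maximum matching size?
Maximum matching size = 4

Maximum matching: {(W1,J4), (W2,J2), (W3,J1), (W4,J3)}
Size: 4

This assigns 4 workers to 4 distinct jobs.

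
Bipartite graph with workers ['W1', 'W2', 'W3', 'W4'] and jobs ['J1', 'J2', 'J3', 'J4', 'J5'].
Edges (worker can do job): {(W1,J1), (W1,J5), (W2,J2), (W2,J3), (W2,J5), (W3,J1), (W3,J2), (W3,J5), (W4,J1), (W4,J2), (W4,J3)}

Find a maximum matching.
Matching: {(W1,J1), (W2,J2), (W3,J5), (W4,J3)}

Maximum matching (size 4):
  W1 → J1
  W2 → J2
  W3 → J5
  W4 → J3

Each worker is assigned to at most one job, and each job to at most one worker.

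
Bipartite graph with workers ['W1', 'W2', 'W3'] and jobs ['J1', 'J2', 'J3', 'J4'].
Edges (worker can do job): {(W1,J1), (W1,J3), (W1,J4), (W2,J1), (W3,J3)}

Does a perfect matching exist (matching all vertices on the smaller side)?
Yes, perfect matching exists (size 3)

Perfect matching: {(W1,J4), (W2,J1), (W3,J3)}
All 3 vertices on the smaller side are matched.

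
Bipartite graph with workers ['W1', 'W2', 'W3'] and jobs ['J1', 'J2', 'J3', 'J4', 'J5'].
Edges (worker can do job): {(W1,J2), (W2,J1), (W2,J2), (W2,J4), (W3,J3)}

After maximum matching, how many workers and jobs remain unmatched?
Unmatched: 0 workers, 2 jobs

Maximum matching size: 3
Workers: 3 total, 3 matched, 0 unmatched
Jobs: 5 total, 3 matched, 2 unmatched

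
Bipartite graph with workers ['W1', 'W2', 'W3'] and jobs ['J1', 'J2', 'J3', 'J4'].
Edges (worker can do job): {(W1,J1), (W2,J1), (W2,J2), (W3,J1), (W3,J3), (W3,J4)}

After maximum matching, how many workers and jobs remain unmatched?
Unmatched: 0 workers, 1 jobs

Maximum matching size: 3
Workers: 3 total, 3 matched, 0 unmatched
Jobs: 4 total, 3 matched, 1 unmatched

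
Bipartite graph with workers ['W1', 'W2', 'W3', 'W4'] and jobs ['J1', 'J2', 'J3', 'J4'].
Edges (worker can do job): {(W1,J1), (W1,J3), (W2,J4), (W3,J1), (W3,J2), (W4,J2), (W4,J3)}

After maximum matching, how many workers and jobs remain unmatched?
Unmatched: 0 workers, 0 jobs

Maximum matching size: 4
Workers: 4 total, 4 matched, 0 unmatched
Jobs: 4 total, 4 matched, 0 unmatched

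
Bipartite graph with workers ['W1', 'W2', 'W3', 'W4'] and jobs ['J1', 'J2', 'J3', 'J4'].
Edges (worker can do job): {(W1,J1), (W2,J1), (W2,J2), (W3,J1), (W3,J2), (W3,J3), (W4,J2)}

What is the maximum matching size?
Maximum matching size = 3

Maximum matching: {(W1,J1), (W3,J3), (W4,J2)}
Size: 3

This assigns 3 workers to 3 distinct jobs.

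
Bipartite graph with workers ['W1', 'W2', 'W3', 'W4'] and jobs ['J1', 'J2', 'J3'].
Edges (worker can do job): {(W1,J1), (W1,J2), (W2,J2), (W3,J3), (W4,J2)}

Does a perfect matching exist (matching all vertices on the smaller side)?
Yes, perfect matching exists (size 3)

Perfect matching: {(W1,J1), (W3,J3), (W4,J2)}
All 3 vertices on the smaller side are matched.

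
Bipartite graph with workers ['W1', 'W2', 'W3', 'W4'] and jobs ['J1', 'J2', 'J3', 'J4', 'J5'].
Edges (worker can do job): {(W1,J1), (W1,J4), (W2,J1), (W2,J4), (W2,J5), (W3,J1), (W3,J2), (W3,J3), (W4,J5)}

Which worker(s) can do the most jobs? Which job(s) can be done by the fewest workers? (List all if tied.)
Most versatile: W2, W3 (3 jobs); Least covered: J2, J3 (1 workers)

Worker degrees (jobs they can do): W1:2, W2:3, W3:3, W4:1
Job degrees (workers who can do it): J1:3, J2:1, J3:1, J4:2, J5:2

Maximum worker degree is 3, achieved by: W2, W3
Minimum job degree is 1, achieved by: J2, J3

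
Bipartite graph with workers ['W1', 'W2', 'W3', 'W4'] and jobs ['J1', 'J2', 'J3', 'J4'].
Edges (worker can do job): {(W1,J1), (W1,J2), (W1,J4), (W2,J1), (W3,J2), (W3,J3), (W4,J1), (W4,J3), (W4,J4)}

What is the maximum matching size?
Maximum matching size = 4

Maximum matching: {(W1,J4), (W2,J1), (W3,J2), (W4,J3)}
Size: 4

This assigns 4 workers to 4 distinct jobs.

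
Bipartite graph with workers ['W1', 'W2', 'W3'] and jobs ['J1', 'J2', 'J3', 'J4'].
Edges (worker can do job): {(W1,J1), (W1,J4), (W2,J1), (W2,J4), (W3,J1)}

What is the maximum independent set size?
Maximum independent set = 5

By König's theorem:
- Min vertex cover = Max matching = 2
- Max independent set = Total vertices - Min vertex cover
- Max independent set = 7 - 2 = 5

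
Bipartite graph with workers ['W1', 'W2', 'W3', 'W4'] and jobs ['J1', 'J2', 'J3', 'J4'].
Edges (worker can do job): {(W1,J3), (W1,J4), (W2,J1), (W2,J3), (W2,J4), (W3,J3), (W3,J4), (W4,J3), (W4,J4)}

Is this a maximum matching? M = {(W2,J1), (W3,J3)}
No, size 2 is not maximum

Proposed matching has size 2.
Maximum matching size for this graph: 3.

This is NOT maximum - can be improved to size 3.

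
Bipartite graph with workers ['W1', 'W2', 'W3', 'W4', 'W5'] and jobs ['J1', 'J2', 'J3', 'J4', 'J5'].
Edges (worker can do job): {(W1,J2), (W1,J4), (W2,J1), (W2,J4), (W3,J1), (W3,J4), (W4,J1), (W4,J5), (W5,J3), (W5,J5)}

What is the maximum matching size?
Maximum matching size = 5

Maximum matching: {(W1,J2), (W2,J4), (W3,J1), (W4,J5), (W5,J3)}
Size: 5

This assigns 5 workers to 5 distinct jobs.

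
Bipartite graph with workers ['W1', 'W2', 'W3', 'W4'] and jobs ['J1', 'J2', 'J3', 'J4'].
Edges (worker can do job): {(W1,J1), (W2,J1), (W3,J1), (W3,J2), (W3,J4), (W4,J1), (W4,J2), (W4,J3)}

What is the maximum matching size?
Maximum matching size = 3

Maximum matching: {(W1,J1), (W3,J2), (W4,J3)}
Size: 3

This assigns 3 workers to 3 distinct jobs.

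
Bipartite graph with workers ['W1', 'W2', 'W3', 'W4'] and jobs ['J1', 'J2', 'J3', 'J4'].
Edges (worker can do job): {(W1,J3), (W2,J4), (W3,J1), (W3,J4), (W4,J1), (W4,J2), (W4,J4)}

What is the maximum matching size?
Maximum matching size = 4

Maximum matching: {(W1,J3), (W2,J4), (W3,J1), (W4,J2)}
Size: 4

This assigns 4 workers to 4 distinct jobs.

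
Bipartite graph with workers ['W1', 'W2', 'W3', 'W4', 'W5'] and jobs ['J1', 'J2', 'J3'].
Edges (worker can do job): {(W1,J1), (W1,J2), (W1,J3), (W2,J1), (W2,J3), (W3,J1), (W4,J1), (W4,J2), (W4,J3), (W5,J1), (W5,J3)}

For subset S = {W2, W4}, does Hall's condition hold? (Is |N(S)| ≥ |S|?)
Yes: |N(S)| = 3, |S| = 2

Subset S = {W2, W4}
Neighbors N(S) = {J1, J2, J3}

|N(S)| = 3, |S| = 2
Hall's condition: |N(S)| ≥ |S| is satisfied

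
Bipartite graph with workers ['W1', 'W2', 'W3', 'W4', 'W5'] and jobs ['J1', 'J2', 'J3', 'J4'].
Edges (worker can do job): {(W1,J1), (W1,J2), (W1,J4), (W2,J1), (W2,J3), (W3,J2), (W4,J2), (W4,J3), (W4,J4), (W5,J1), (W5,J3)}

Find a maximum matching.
Matching: {(W2,J3), (W3,J2), (W4,J4), (W5,J1)}

Maximum matching (size 4):
  W2 → J3
  W3 → J2
  W4 → J4
  W5 → J1

Each worker is assigned to at most one job, and each job to at most one worker.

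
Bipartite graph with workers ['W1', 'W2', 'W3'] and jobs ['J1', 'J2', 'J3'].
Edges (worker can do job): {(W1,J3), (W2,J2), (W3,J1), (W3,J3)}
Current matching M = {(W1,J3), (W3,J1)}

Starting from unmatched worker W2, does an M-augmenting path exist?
Yes: W2 → J2

An M-augmenting path alternates non-matching / matching edges, starting and ending at unmatched vertices.
Path: W2 → J2
(J2 is unmatched in M, so the path is augmenting.)
Flipping edges along this path would increase |M| from 2 to 3.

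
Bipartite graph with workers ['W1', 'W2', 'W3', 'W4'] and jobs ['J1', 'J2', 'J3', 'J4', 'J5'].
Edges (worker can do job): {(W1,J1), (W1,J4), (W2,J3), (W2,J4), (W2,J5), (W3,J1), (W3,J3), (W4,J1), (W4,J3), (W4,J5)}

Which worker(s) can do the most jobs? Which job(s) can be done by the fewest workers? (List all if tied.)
Most versatile: W2, W4 (3 jobs); Least covered: J2 (0 workers)

Worker degrees (jobs they can do): W1:2, W2:3, W3:2, W4:3
Job degrees (workers who can do it): J1:3, J2:0, J3:3, J4:2, J5:2

Maximum worker degree is 3, achieved by: W2, W4
Minimum job degree is 0, achieved by: J2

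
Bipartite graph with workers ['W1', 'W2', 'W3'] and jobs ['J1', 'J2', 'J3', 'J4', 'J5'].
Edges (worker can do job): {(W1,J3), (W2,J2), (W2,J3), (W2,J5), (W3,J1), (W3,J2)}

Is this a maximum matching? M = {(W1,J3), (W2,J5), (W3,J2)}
Yes, size 3 is maximum

Proposed matching has size 3.
Maximum matching size for this graph: 3.

This is a maximum matching.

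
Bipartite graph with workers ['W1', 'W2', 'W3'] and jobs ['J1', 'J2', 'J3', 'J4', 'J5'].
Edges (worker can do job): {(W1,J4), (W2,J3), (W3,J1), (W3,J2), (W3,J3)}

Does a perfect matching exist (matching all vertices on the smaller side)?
Yes, perfect matching exists (size 3)

Perfect matching: {(W1,J4), (W2,J3), (W3,J1)}
All 3 vertices on the smaller side are matched.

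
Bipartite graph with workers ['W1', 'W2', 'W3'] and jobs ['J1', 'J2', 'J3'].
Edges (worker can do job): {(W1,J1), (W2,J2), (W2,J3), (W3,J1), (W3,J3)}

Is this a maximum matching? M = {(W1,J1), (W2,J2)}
No, size 2 is not maximum

Proposed matching has size 2.
Maximum matching size for this graph: 3.

This is NOT maximum - can be improved to size 3.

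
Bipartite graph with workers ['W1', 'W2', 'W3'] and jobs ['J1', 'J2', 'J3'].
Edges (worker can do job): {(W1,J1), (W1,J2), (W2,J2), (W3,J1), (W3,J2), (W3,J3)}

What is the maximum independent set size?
Maximum independent set = 3

By König's theorem:
- Min vertex cover = Max matching = 3
- Max independent set = Total vertices - Min vertex cover
- Max independent set = 6 - 3 = 3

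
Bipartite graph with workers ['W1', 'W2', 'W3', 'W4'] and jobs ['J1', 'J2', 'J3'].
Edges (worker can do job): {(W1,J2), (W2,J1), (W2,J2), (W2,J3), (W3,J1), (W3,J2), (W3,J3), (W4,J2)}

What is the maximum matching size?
Maximum matching size = 3

Maximum matching: {(W2,J1), (W3,J3), (W4,J2)}
Size: 3

This assigns 3 workers to 3 distinct jobs.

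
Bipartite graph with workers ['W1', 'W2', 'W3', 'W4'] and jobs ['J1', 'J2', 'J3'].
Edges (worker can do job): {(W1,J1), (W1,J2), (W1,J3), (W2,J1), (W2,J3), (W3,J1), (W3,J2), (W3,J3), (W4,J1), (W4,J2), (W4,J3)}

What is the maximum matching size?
Maximum matching size = 3

Maximum matching: {(W1,J2), (W3,J3), (W4,J1)}
Size: 3

This assigns 3 workers to 3 distinct jobs.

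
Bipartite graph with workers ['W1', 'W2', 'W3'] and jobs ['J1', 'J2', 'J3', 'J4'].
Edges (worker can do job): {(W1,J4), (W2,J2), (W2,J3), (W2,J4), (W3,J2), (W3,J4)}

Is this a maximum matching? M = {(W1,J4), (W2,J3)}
No, size 2 is not maximum

Proposed matching has size 2.
Maximum matching size for this graph: 3.

This is NOT maximum - can be improved to size 3.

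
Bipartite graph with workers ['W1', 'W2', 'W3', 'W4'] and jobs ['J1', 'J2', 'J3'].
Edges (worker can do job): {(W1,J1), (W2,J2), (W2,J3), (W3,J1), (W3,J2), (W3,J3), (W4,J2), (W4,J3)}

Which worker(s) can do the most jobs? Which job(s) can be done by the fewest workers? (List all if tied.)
Most versatile: W3 (3 jobs); Least covered: J1 (2 workers)

Worker degrees (jobs they can do): W1:1, W2:2, W3:3, W4:2
Job degrees (workers who can do it): J1:2, J2:3, J3:3

Maximum worker degree is 3, achieved by: W3
Minimum job degree is 2, achieved by: J1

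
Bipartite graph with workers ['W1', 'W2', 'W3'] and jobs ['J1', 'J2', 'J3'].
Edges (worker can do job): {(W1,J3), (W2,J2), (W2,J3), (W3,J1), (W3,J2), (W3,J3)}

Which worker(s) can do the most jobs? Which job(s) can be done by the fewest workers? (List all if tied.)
Most versatile: W3 (3 jobs); Least covered: J1 (1 workers)

Worker degrees (jobs they can do): W1:1, W2:2, W3:3
Job degrees (workers who can do it): J1:1, J2:2, J3:3

Maximum worker degree is 3, achieved by: W3
Minimum job degree is 1, achieved by: J1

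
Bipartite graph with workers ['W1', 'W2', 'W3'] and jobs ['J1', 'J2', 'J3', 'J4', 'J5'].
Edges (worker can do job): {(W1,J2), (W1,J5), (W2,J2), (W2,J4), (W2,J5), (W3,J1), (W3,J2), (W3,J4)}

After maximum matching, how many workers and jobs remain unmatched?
Unmatched: 0 workers, 2 jobs

Maximum matching size: 3
Workers: 3 total, 3 matched, 0 unmatched
Jobs: 5 total, 3 matched, 2 unmatched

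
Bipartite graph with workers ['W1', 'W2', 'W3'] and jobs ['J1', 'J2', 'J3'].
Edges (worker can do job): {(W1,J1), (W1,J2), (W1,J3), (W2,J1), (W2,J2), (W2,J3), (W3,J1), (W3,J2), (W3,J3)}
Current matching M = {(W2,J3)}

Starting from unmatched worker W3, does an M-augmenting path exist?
Yes: W3 → J1

An M-augmenting path alternates non-matching / matching edges, starting and ending at unmatched vertices.
Path: W3 → J1
(J1 is unmatched in M, so the path is augmenting.)
Flipping edges along this path would increase |M| from 1 to 2.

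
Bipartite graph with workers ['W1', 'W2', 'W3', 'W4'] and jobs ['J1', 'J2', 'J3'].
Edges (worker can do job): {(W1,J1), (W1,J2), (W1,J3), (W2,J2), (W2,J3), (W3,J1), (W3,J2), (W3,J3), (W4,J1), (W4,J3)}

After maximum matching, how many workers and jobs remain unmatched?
Unmatched: 1 workers, 0 jobs

Maximum matching size: 3
Workers: 4 total, 3 matched, 1 unmatched
Jobs: 3 total, 3 matched, 0 unmatched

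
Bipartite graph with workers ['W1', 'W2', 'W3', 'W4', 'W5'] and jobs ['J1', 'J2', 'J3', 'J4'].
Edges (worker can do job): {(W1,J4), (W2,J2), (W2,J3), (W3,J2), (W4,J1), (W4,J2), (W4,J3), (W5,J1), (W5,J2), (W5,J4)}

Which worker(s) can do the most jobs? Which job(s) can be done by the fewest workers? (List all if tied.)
Most versatile: W4, W5 (3 jobs); Least covered: J1, J3, J4 (2 workers)

Worker degrees (jobs they can do): W1:1, W2:2, W3:1, W4:3, W5:3
Job degrees (workers who can do it): J1:2, J2:4, J3:2, J4:2

Maximum worker degree is 3, achieved by: W4, W5
Minimum job degree is 2, achieved by: J1, J3, J4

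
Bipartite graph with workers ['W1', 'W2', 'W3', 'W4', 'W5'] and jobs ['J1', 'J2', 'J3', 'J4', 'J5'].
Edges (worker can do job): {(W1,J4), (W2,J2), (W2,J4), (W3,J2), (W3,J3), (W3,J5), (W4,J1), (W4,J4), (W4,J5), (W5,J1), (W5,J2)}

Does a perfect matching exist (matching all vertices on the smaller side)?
Yes, perfect matching exists (size 5)

Perfect matching: {(W1,J4), (W2,J2), (W3,J3), (W4,J5), (W5,J1)}
All 5 vertices on the smaller side are matched.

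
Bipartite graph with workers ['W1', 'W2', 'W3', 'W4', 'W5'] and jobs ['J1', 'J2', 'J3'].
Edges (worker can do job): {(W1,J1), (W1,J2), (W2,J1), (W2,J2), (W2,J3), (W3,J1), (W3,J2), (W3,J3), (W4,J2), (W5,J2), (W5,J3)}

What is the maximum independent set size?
Maximum independent set = 5

By König's theorem:
- Min vertex cover = Max matching = 3
- Max independent set = Total vertices - Min vertex cover
- Max independent set = 8 - 3 = 5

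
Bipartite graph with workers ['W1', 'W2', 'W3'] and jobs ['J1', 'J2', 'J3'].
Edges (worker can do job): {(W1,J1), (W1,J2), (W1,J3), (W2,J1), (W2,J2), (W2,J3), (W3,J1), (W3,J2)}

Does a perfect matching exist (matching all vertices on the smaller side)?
Yes, perfect matching exists (size 3)

Perfect matching: {(W1,J2), (W2,J3), (W3,J1)}
All 3 vertices on the smaller side are matched.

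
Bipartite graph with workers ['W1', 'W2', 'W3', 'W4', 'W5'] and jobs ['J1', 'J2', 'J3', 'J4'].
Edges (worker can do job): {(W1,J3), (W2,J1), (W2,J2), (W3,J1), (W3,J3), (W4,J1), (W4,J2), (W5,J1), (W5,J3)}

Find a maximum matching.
Matching: {(W3,J3), (W4,J2), (W5,J1)}

Maximum matching (size 3):
  W3 → J3
  W4 → J2
  W5 → J1

Each worker is assigned to at most one job, and each job to at most one worker.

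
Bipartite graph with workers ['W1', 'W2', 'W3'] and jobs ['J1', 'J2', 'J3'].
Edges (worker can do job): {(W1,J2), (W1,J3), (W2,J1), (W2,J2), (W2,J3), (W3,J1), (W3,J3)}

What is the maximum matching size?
Maximum matching size = 3

Maximum matching: {(W1,J3), (W2,J2), (W3,J1)}
Size: 3

This assigns 3 workers to 3 distinct jobs.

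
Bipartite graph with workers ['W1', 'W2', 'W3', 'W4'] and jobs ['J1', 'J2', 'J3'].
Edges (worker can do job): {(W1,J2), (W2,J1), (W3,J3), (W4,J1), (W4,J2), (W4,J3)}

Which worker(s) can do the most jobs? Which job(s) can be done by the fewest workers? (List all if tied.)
Most versatile: W4 (3 jobs); Least covered: J1, J2, J3 (2 workers)

Worker degrees (jobs they can do): W1:1, W2:1, W3:1, W4:3
Job degrees (workers who can do it): J1:2, J2:2, J3:2

Maximum worker degree is 3, achieved by: W4
Minimum job degree is 2, achieved by: J1, J2, J3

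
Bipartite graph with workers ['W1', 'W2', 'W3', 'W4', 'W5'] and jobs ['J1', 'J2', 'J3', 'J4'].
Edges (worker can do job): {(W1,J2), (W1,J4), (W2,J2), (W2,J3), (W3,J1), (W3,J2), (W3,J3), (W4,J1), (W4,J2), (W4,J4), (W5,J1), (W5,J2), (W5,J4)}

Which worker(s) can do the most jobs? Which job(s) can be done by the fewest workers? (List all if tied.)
Most versatile: W3, W4, W5 (3 jobs); Least covered: J3 (2 workers)

Worker degrees (jobs they can do): W1:2, W2:2, W3:3, W4:3, W5:3
Job degrees (workers who can do it): J1:3, J2:5, J3:2, J4:3

Maximum worker degree is 3, achieved by: W3, W4, W5
Minimum job degree is 2, achieved by: J3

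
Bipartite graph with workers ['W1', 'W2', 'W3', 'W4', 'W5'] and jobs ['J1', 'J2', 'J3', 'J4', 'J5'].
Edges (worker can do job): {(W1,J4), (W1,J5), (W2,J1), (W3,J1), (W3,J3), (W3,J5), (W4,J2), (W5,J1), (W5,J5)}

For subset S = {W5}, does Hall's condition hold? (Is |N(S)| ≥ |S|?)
Yes: |N(S)| = 2, |S| = 1

Subset S = {W5}
Neighbors N(S) = {J1, J5}

|N(S)| = 2, |S| = 1
Hall's condition: |N(S)| ≥ |S| is satisfied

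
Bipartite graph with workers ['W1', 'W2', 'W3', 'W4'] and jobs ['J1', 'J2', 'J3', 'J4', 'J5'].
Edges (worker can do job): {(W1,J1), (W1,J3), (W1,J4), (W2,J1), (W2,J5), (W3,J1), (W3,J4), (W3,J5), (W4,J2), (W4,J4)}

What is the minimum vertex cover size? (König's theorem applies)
Minimum vertex cover size = 4

By König's theorem: in bipartite graphs,
min vertex cover = max matching = 4

Maximum matching has size 4, so minimum vertex cover also has size 4.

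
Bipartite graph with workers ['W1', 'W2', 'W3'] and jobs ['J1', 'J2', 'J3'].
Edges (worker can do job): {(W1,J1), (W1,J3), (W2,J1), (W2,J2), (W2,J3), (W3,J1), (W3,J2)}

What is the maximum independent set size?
Maximum independent set = 3

By König's theorem:
- Min vertex cover = Max matching = 3
- Max independent set = Total vertices - Min vertex cover
- Max independent set = 6 - 3 = 3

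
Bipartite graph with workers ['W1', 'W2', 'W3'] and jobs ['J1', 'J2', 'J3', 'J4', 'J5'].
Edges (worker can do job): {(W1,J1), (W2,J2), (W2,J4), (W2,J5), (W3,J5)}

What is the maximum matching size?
Maximum matching size = 3

Maximum matching: {(W1,J1), (W2,J4), (W3,J5)}
Size: 3

This assigns 3 workers to 3 distinct jobs.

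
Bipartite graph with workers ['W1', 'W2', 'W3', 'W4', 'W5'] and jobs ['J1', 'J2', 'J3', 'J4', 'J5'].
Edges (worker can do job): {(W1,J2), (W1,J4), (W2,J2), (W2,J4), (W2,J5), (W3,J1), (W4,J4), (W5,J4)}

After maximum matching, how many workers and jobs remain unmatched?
Unmatched: 1 workers, 1 jobs

Maximum matching size: 4
Workers: 5 total, 4 matched, 1 unmatched
Jobs: 5 total, 4 matched, 1 unmatched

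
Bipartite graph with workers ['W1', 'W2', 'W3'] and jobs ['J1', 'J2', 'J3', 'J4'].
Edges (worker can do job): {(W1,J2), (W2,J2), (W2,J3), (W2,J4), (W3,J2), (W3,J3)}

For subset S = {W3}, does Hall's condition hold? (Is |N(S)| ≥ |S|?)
Yes: |N(S)| = 2, |S| = 1

Subset S = {W3}
Neighbors N(S) = {J2, J3}

|N(S)| = 2, |S| = 1
Hall's condition: |N(S)| ≥ |S| is satisfied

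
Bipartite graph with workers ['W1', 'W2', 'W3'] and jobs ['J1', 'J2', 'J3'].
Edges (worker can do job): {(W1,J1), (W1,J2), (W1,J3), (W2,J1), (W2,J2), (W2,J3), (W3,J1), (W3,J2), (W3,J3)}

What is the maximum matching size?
Maximum matching size = 3

Maximum matching: {(W1,J1), (W2,J3), (W3,J2)}
Size: 3

This assigns 3 workers to 3 distinct jobs.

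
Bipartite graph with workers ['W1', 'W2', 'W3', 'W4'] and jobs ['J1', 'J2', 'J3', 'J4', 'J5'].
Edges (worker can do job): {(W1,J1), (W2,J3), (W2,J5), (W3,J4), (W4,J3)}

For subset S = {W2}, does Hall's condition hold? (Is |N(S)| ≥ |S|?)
Yes: |N(S)| = 2, |S| = 1

Subset S = {W2}
Neighbors N(S) = {J3, J5}

|N(S)| = 2, |S| = 1
Hall's condition: |N(S)| ≥ |S| is satisfied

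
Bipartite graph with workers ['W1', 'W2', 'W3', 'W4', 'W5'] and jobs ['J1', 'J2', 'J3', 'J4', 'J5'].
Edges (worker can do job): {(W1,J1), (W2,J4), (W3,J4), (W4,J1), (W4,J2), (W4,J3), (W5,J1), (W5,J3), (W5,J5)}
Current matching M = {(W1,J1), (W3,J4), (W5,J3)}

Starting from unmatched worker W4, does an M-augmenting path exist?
Yes: W4 → J3 → W5 → J5

An M-augmenting path alternates non-matching / matching edges, starting and ending at unmatched vertices.
Path: W4 → J3 → W5 → J5
(J5 is unmatched in M, so the path is augmenting.)
Flipping edges along this path would increase |M| from 3 to 4.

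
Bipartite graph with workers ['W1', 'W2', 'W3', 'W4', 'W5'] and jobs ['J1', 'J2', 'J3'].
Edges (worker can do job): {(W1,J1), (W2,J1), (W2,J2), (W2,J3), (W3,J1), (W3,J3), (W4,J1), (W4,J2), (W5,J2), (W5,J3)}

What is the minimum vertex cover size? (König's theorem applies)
Minimum vertex cover size = 3

By König's theorem: in bipartite graphs,
min vertex cover = max matching = 3

Maximum matching has size 3, so minimum vertex cover also has size 3.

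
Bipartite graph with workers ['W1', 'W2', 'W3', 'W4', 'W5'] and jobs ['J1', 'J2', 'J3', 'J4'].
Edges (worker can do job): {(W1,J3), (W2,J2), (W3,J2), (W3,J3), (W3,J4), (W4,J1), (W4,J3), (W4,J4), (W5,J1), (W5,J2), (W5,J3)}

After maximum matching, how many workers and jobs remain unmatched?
Unmatched: 1 workers, 0 jobs

Maximum matching size: 4
Workers: 5 total, 4 matched, 1 unmatched
Jobs: 4 total, 4 matched, 0 unmatched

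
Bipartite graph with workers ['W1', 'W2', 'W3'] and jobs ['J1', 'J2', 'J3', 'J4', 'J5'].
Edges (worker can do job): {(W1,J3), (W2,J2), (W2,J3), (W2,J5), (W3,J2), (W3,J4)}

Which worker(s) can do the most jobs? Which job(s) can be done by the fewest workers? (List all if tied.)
Most versatile: W2 (3 jobs); Least covered: J1 (0 workers)

Worker degrees (jobs they can do): W1:1, W2:3, W3:2
Job degrees (workers who can do it): J1:0, J2:2, J3:2, J4:1, J5:1

Maximum worker degree is 3, achieved by: W2
Minimum job degree is 0, achieved by: J1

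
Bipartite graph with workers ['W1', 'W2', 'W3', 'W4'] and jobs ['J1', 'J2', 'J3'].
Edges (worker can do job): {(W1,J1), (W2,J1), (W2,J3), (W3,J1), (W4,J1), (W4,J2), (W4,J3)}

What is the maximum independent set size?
Maximum independent set = 4

By König's theorem:
- Min vertex cover = Max matching = 3
- Max independent set = Total vertices - Min vertex cover
- Max independent set = 7 - 3 = 4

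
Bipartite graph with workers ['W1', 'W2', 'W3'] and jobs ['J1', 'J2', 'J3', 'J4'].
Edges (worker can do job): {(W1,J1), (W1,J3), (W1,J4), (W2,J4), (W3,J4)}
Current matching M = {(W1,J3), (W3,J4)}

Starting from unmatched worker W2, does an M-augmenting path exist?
No augmenting path from W2

Alternating search from W2 reaches jobs: {J4}.
Every reachable job is already matched in M, and following those matched edges back to workers exposes no further unvisited jobs.
No M-augmenting path from W2 exists.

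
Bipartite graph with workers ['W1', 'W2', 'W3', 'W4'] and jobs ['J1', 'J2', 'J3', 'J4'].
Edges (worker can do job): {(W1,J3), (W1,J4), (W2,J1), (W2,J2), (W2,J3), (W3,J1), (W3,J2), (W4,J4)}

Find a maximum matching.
Matching: {(W1,J3), (W2,J1), (W3,J2), (W4,J4)}

Maximum matching (size 4):
  W1 → J3
  W2 → J1
  W3 → J2
  W4 → J4

Each worker is assigned to at most one job, and each job to at most one worker.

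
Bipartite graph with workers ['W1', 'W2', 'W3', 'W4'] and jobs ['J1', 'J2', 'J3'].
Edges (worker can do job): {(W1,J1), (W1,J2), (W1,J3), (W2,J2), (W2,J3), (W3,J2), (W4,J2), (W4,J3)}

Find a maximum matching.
Matching: {(W1,J1), (W2,J3), (W4,J2)}

Maximum matching (size 3):
  W1 → J1
  W2 → J3
  W4 → J2

Each worker is assigned to at most one job, and each job to at most one worker.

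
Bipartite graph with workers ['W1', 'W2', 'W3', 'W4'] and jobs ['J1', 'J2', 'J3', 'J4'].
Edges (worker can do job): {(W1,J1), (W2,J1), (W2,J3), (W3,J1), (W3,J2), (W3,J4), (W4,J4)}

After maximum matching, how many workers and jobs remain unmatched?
Unmatched: 0 workers, 0 jobs

Maximum matching size: 4
Workers: 4 total, 4 matched, 0 unmatched
Jobs: 4 total, 4 matched, 0 unmatched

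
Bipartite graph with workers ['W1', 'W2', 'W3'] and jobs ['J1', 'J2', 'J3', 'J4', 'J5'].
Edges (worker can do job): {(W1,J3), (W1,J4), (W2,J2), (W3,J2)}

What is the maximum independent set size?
Maximum independent set = 6

By König's theorem:
- Min vertex cover = Max matching = 2
- Max independent set = Total vertices - Min vertex cover
- Max independent set = 8 - 2 = 6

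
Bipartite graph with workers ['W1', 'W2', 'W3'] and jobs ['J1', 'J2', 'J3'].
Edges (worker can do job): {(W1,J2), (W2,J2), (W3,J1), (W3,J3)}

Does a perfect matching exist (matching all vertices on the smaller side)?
No, maximum matching has size 2 < 3

Maximum matching has size 2, need 3 for perfect matching.
Unmatched workers: ['W2']
Unmatched jobs: ['J1']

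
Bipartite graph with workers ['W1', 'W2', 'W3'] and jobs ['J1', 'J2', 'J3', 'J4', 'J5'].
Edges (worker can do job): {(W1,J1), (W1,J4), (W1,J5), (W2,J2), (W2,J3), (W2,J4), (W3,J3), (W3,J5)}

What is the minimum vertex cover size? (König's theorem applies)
Minimum vertex cover size = 3

By König's theorem: in bipartite graphs,
min vertex cover = max matching = 3

Maximum matching has size 3, so minimum vertex cover also has size 3.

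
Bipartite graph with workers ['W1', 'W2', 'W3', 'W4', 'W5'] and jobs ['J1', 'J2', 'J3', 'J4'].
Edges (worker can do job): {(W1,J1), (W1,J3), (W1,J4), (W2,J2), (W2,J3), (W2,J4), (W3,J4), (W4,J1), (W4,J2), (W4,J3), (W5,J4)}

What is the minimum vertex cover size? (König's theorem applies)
Minimum vertex cover size = 4

By König's theorem: in bipartite graphs,
min vertex cover = max matching = 4

Maximum matching has size 4, so minimum vertex cover also has size 4.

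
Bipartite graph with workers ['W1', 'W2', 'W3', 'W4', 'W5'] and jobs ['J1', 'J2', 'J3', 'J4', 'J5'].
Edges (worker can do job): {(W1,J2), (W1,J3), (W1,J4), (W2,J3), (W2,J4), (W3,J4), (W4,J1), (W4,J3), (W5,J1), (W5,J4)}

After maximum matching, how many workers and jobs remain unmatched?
Unmatched: 1 workers, 1 jobs

Maximum matching size: 4
Workers: 5 total, 4 matched, 1 unmatched
Jobs: 5 total, 4 matched, 1 unmatched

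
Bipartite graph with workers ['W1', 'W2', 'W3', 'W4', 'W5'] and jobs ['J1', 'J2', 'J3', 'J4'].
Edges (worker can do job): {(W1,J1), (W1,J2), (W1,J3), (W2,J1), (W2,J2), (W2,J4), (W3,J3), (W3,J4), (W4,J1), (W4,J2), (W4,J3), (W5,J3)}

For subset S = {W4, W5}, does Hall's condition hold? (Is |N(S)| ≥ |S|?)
Yes: |N(S)| = 3, |S| = 2

Subset S = {W4, W5}
Neighbors N(S) = {J1, J2, J3}

|N(S)| = 3, |S| = 2
Hall's condition: |N(S)| ≥ |S| is satisfied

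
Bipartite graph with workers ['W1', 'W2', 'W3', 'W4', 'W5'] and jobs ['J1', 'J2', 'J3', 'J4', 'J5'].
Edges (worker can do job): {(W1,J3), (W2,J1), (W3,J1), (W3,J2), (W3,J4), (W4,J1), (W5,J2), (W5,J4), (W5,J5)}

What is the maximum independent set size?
Maximum independent set = 6

By König's theorem:
- Min vertex cover = Max matching = 4
- Max independent set = Total vertices - Min vertex cover
- Max independent set = 10 - 4 = 6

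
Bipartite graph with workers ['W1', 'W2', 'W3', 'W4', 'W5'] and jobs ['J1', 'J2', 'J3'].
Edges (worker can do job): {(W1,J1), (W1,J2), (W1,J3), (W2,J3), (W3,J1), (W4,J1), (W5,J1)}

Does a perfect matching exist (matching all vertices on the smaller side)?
Yes, perfect matching exists (size 3)

Perfect matching: {(W1,J2), (W2,J3), (W3,J1)}
All 3 vertices on the smaller side are matched.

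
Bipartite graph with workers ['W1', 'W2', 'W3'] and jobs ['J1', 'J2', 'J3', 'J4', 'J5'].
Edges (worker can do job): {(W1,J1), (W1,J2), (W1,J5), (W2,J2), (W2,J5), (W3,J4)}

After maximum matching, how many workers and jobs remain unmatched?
Unmatched: 0 workers, 2 jobs

Maximum matching size: 3
Workers: 3 total, 3 matched, 0 unmatched
Jobs: 5 total, 3 matched, 2 unmatched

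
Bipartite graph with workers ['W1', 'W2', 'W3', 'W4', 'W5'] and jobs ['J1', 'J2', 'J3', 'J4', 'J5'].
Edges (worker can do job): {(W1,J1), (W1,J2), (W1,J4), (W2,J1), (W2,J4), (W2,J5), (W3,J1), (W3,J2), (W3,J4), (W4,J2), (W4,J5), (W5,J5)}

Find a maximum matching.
Matching: {(W1,J4), (W3,J1), (W4,J2), (W5,J5)}

Maximum matching (size 4):
  W1 → J4
  W3 → J1
  W4 → J2
  W5 → J5

Each worker is assigned to at most one job, and each job to at most one worker.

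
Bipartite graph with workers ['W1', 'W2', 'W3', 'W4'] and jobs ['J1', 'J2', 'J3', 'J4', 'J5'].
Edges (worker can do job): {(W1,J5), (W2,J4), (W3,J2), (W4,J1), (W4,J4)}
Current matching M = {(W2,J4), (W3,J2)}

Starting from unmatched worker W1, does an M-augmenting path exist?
Yes: W1 → J5

An M-augmenting path alternates non-matching / matching edges, starting and ending at unmatched vertices.
Path: W1 → J5
(J5 is unmatched in M, so the path is augmenting.)
Flipping edges along this path would increase |M| from 2 to 3.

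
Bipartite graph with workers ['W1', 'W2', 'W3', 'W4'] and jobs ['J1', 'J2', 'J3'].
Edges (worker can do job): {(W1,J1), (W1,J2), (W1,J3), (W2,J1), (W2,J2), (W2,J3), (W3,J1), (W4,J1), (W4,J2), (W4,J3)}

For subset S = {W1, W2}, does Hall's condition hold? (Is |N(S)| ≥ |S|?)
Yes: |N(S)| = 3, |S| = 2

Subset S = {W1, W2}
Neighbors N(S) = {J1, J2, J3}

|N(S)| = 3, |S| = 2
Hall's condition: |N(S)| ≥ |S| is satisfied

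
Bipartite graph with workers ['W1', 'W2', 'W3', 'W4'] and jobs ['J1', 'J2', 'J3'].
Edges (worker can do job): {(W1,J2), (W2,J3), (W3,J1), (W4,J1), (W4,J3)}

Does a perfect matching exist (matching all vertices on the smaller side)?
Yes, perfect matching exists (size 3)

Perfect matching: {(W1,J2), (W2,J3), (W4,J1)}
All 3 vertices on the smaller side are matched.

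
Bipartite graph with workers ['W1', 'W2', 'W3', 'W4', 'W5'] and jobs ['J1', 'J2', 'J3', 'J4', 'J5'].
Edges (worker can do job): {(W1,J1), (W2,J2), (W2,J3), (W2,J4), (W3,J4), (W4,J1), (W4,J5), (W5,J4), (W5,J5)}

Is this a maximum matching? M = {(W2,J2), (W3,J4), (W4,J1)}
No, size 3 is not maximum

Proposed matching has size 3.
Maximum matching size for this graph: 4.

This is NOT maximum - can be improved to size 4.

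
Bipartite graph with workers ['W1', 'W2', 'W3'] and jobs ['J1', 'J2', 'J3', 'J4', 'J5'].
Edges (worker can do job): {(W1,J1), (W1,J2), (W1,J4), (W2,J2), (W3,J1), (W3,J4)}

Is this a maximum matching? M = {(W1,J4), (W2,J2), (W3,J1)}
Yes, size 3 is maximum

Proposed matching has size 3.
Maximum matching size for this graph: 3.

This is a maximum matching.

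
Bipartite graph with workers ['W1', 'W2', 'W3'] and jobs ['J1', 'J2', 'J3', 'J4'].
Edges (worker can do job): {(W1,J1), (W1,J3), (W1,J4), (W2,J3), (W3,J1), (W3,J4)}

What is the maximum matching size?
Maximum matching size = 3

Maximum matching: {(W1,J4), (W2,J3), (W3,J1)}
Size: 3

This assigns 3 workers to 3 distinct jobs.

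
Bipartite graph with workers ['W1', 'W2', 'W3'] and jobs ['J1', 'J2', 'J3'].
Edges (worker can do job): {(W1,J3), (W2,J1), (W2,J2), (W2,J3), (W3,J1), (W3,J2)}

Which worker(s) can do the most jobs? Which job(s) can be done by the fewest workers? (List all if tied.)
Most versatile: W2 (3 jobs); Least covered: J1, J2, J3 (2 workers)

Worker degrees (jobs they can do): W1:1, W2:3, W3:2
Job degrees (workers who can do it): J1:2, J2:2, J3:2

Maximum worker degree is 3, achieved by: W2
Minimum job degree is 2, achieved by: J1, J2, J3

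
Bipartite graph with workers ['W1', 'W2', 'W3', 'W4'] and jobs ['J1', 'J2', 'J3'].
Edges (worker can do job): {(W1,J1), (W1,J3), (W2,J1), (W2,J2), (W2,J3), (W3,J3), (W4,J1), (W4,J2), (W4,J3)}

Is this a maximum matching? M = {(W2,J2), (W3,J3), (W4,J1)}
Yes, size 3 is maximum

Proposed matching has size 3.
Maximum matching size for this graph: 3.

This is a maximum matching.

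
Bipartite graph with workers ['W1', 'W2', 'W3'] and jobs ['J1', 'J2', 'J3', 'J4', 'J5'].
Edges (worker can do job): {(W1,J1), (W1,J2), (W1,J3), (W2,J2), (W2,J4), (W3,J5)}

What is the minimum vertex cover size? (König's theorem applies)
Minimum vertex cover size = 3

By König's theorem: in bipartite graphs,
min vertex cover = max matching = 3

Maximum matching has size 3, so minimum vertex cover also has size 3.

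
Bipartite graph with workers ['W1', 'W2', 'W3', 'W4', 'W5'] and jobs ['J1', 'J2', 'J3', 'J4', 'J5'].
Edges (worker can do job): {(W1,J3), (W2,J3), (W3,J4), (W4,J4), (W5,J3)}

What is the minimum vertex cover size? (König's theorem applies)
Minimum vertex cover size = 2

By König's theorem: in bipartite graphs,
min vertex cover = max matching = 2

Maximum matching has size 2, so minimum vertex cover also has size 2.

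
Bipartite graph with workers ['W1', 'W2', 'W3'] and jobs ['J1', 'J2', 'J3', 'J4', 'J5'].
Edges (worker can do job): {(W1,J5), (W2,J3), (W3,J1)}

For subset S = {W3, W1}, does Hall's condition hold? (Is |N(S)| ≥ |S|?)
Yes: |N(S)| = 2, |S| = 2

Subset S = {W3, W1}
Neighbors N(S) = {J1, J5}

|N(S)| = 2, |S| = 2
Hall's condition: |N(S)| ≥ |S| is satisfied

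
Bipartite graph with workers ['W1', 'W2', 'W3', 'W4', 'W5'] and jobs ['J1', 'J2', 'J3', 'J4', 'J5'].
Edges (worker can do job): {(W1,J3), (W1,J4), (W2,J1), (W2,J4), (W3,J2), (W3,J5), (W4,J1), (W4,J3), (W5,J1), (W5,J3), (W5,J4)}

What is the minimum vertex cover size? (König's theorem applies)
Minimum vertex cover size = 4

By König's theorem: in bipartite graphs,
min vertex cover = max matching = 4

Maximum matching has size 4, so minimum vertex cover also has size 4.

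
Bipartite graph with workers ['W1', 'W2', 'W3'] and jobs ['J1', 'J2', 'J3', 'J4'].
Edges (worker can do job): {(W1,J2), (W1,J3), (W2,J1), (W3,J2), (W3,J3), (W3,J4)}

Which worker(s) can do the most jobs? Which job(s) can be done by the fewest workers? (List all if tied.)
Most versatile: W3 (3 jobs); Least covered: J1, J4 (1 workers)

Worker degrees (jobs they can do): W1:2, W2:1, W3:3
Job degrees (workers who can do it): J1:1, J2:2, J3:2, J4:1

Maximum worker degree is 3, achieved by: W3
Minimum job degree is 1, achieved by: J1, J4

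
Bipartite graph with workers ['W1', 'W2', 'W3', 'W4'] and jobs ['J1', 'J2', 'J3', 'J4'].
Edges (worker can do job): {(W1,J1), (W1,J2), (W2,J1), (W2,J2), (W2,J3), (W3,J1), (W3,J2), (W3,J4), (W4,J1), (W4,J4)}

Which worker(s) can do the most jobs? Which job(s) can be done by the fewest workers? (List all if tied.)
Most versatile: W2, W3 (3 jobs); Least covered: J3 (1 workers)

Worker degrees (jobs they can do): W1:2, W2:3, W3:3, W4:2
Job degrees (workers who can do it): J1:4, J2:3, J3:1, J4:2

Maximum worker degree is 3, achieved by: W2, W3
Minimum job degree is 1, achieved by: J3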